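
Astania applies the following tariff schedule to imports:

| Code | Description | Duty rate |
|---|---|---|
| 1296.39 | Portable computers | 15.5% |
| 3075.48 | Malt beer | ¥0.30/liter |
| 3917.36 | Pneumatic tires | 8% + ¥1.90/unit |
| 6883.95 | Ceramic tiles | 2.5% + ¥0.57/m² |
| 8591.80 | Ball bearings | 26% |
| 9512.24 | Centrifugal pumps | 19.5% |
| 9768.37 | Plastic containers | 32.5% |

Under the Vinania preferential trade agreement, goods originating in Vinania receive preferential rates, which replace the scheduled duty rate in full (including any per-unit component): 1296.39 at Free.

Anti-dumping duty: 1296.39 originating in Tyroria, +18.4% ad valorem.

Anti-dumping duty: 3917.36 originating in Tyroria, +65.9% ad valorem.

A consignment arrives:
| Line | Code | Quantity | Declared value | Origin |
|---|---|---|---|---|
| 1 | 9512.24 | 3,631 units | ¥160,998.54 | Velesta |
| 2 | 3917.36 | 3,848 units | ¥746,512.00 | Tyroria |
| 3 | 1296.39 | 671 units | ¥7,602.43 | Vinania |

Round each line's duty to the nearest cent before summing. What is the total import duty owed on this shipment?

Line 1 (9512.24, Velesta, 3,631 units, ¥160,998.54):
Base rate for 9512.24 is 19.5%.
Duty = ¥160,998.54 × 19.5% = ¥31,394.72.
Line 2 (3917.36, Tyroria, 3,848 units, ¥746,512.00):
Base rate for 3917.36 is 8% + ¥1.90/unit.
Additional duty on 3917.36 from Tyroria: +65.9%. Applied ad valorem rate: 8% + 65.9% = 73.9%.
Duty = ¥746,512.00 × 73.9% + 3,848 × ¥1.90 = ¥558,983.57.
Line 3 (1296.39, Vinania, 671 units, ¥7,602.43):
Base rate for 1296.39 is 15.5%.
Origin Vinania qualifies under the Astania–Vinania agreement and 1296.39 is covered: preferential rate Free applies instead.
The additional-duty order on 1296.39 targets Tyroria, not Vinania; it does not apply.
Duty = ¥7,602.43 × 0% = ¥0.00.
Total = ¥31,394.72 + ¥558,983.57 + ¥0.00 = ¥590,378.29.

¥590,378.29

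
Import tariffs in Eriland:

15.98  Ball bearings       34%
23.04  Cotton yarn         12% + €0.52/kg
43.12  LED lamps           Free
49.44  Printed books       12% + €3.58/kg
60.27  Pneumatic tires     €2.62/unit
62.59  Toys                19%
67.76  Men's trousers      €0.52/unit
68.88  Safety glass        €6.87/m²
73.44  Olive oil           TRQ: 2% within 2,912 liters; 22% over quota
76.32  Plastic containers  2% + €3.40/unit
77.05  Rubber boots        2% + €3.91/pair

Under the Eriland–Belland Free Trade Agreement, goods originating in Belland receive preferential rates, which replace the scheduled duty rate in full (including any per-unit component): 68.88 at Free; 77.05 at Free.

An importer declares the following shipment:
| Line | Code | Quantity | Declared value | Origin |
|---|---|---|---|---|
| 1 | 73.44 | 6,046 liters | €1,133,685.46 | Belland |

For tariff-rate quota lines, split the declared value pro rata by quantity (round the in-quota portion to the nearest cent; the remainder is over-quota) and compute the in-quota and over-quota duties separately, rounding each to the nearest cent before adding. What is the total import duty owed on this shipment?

Line 1 (73.44, Belland, 6,046 liters, €1,133,685.46):
Code 73.44 is under a tariff-rate quota (threshold 2,912 liters). In-quota: 2,912 liters at 2%; over-quota: 3,134 liters at 22%.
Pro-rata value split: in-quota = €1,133,685.46 × 2,912/6,046 = €546,029.12; over-quota = €1,133,685.46 − €546,029.12 = €587,656.34.
In-quota duty = €546,029.12 × 2% = €10,920.58. Over-quota duty = €587,656.34 × 22% = €129,284.39.
Line duty = €10,920.58 + €129,284.39 = €140,204.97.

€140,204.97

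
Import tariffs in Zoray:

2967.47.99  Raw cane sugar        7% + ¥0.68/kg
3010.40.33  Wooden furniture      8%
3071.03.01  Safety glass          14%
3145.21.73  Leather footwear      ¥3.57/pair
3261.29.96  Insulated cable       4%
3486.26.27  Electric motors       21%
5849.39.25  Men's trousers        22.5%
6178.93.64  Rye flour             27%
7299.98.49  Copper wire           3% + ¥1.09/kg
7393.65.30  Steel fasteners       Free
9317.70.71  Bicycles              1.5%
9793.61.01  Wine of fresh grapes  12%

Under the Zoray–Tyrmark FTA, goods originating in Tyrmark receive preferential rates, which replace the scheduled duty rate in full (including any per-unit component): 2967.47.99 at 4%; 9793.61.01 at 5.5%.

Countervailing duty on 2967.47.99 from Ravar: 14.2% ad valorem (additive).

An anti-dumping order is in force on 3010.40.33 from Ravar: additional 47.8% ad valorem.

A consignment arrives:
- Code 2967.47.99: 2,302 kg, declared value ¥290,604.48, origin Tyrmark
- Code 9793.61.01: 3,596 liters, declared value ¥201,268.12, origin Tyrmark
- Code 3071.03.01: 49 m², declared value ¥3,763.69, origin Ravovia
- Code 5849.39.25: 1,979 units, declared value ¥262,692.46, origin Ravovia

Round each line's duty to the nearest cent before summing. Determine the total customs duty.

Line 1 (2967.47.99, Tyrmark, 2,302 kg, ¥290,604.48):
Base rate for 2967.47.99 is 7% + ¥0.68/kg.
Origin Tyrmark qualifies under the Zoray–Tyrmark agreement and 2967.47.99 is covered: preferential rate 4% applies instead.
The additional-duty order on 2967.47.99 targets Ravar, not Tyrmark; it does not apply.
Duty = ¥290,604.48 × 4% = ¥11,624.18.
Line 2 (9793.61.01, Tyrmark, 3,596 liters, ¥201,268.12):
Base rate for 9793.61.01 is 12%.
Origin Tyrmark qualifies under the Zoray–Tyrmark agreement and 9793.61.01 is covered: preferential rate 5.5% applies instead.
Duty = ¥201,268.12 × 5.5% = ¥11,069.75.
Line 3 (3071.03.01, Ravovia, 49 m², ¥3,763.69):
Base rate for 3071.03.01 is 14%.
Duty = ¥3,763.69 × 14% = ¥526.92.
Line 4 (5849.39.25, Ravovia, 1,979 units, ¥262,692.46):
Base rate for 5849.39.25 is 22.5%.
Duty = ¥262,692.46 × 22.5% = ¥59,105.80.
Total = ¥11,624.18 + ¥11,069.75 + ¥526.92 + ¥59,105.80 = ¥82,326.65.

¥82,326.65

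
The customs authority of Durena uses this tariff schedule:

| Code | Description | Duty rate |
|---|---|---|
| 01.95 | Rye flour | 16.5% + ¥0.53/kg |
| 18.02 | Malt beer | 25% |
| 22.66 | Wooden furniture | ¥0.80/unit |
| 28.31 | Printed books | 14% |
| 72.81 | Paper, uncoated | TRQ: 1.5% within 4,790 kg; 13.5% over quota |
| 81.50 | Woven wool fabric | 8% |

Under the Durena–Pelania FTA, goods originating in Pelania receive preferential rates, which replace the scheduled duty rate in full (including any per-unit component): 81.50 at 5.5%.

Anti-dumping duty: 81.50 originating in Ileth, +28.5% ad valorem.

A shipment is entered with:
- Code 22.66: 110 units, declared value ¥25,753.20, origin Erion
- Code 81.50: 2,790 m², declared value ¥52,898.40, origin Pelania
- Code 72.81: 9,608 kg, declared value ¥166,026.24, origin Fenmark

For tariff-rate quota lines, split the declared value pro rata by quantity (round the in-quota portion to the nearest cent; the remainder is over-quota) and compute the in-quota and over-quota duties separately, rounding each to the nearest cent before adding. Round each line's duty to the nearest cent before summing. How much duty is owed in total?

¥15,478.41

Line 1 (22.66, Erion, 110 units, ¥25,753.20):
Base rate for 22.66 is ¥0.80/unit.
Duty = 110 × ¥0.80 = ¥88.00.
Line 2 (81.50, Pelania, 2,790 m², ¥52,898.40):
Base rate for 81.50 is 8%.
Origin Pelania qualifies under the Durena–Pelania agreement and 81.50 is covered: preferential rate 5.5% applies instead.
The additional-duty order on 81.50 targets Ileth, not Pelania; it does not apply.
Duty = ¥52,898.40 × 5.5% = ¥2,909.41.
Line 3 (72.81, Fenmark, 9,608 kg, ¥166,026.24):
Code 72.81 is under a tariff-rate quota (threshold 4,790 kg). In-quota: 4,790 kg at 1.5%; over-quota: 4,818 kg at 13.5%.
Pro-rata value split: in-quota = ¥166,026.24 × 4,790/9,608 = ¥82,771.20; over-quota = ¥166,026.24 − ¥82,771.20 = ¥83,255.04.
In-quota duty = ¥82,771.20 × 1.5% = ¥1,241.57. Over-quota duty = ¥83,255.04 × 13.5% = ¥11,239.43.
Line duty = ¥1,241.57 + ¥11,239.43 = ¥12,481.00.
Total = ¥88.00 + ¥2,909.41 + ¥12,481.00 = ¥15,478.41.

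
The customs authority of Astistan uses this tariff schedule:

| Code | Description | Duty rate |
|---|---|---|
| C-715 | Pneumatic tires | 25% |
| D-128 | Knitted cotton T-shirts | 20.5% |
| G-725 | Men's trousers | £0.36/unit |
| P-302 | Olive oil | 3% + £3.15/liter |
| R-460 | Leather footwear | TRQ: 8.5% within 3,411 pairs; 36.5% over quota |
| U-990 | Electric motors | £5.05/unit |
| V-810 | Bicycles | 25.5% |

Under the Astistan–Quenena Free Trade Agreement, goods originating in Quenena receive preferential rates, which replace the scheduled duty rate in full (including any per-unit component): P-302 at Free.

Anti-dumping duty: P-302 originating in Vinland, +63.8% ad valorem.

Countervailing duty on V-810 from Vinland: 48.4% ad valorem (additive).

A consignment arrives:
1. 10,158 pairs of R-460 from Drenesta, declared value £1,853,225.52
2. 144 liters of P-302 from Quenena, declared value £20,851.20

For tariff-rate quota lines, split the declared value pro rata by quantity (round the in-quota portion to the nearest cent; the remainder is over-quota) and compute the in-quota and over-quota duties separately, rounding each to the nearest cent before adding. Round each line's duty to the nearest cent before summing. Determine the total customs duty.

Line 1 (R-460, Drenesta, 10,158 pairs, £1,853,225.52):
Code R-460 is under a tariff-rate quota (threshold 3,411 pairs). In-quota: 3,411 pairs at 8.5%; over-quota: 6,747 pairs at 36.5%.
Pro-rata value split: in-quota = £1,853,225.52 × 3,411/10,158 = £622,302.84; over-quota = £1,853,225.52 − £622,302.84 = £1,230,922.68.
In-quota duty = £622,302.84 × 8.5% = £52,895.74. Over-quota duty = £1,230,922.68 × 36.5% = £449,286.78.
Line duty = £52,895.74 + £449,286.78 = £502,182.52.
Line 2 (P-302, Quenena, 144 liters, £20,851.20):
Base rate for P-302 is 3% + £3.15/liter.
Origin Quenena qualifies under the Astistan–Quenena agreement and P-302 is covered: preferential rate Free applies instead.
The additional-duty order on P-302 targets Vinland, not Quenena; it does not apply.
Duty = £20,851.20 × 0% = £0.00.
Total = £502,182.52 + £0.00 = £502,182.52.

£502,182.52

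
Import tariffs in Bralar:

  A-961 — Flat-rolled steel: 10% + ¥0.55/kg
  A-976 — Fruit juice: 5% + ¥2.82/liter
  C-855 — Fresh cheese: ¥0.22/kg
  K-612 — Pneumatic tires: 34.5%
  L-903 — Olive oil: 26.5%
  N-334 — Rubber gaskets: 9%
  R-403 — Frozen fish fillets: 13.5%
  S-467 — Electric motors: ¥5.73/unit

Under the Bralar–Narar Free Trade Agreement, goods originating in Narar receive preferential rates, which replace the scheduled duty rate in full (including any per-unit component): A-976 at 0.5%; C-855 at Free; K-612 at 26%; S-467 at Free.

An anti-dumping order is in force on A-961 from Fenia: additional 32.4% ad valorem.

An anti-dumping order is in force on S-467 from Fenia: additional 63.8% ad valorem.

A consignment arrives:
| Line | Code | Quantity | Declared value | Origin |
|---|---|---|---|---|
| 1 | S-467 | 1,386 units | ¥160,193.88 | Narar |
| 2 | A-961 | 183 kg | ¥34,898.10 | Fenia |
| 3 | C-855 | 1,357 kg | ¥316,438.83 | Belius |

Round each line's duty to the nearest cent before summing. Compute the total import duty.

¥15,195.98

Line 1 (S-467, Narar, 1,386 units, ¥160,193.88):
Base rate for S-467 is ¥5.73/unit.
Origin Narar qualifies under the Bralar–Narar agreement and S-467 is covered: preferential rate Free applies instead.
The additional-duty order on S-467 targets Fenia, not Narar; it does not apply.
Duty = ¥160,193.88 × 0% = ¥0.00.
Line 2 (A-961, Fenia, 183 kg, ¥34,898.10):
Base rate for A-961 is 10% + ¥0.55/kg.
Additional duty on A-961 from Fenia: +32.4%. Applied ad valorem rate: 10% + 32.4% = 42.4%.
Duty = ¥34,898.10 × 42.4% + 183 × ¥0.55 = ¥14,897.44.
Line 3 (C-855, Belius, 1,357 kg, ¥316,438.83):
Base rate for C-855 is ¥0.22/kg.
C-855 has an FTA preferential rate, but origin Belius is not Narar; base rate stands.
Duty = 1,357 × ¥0.22 = ¥298.54.
Total = ¥0.00 + ¥14,897.44 + ¥298.54 = ¥15,195.98.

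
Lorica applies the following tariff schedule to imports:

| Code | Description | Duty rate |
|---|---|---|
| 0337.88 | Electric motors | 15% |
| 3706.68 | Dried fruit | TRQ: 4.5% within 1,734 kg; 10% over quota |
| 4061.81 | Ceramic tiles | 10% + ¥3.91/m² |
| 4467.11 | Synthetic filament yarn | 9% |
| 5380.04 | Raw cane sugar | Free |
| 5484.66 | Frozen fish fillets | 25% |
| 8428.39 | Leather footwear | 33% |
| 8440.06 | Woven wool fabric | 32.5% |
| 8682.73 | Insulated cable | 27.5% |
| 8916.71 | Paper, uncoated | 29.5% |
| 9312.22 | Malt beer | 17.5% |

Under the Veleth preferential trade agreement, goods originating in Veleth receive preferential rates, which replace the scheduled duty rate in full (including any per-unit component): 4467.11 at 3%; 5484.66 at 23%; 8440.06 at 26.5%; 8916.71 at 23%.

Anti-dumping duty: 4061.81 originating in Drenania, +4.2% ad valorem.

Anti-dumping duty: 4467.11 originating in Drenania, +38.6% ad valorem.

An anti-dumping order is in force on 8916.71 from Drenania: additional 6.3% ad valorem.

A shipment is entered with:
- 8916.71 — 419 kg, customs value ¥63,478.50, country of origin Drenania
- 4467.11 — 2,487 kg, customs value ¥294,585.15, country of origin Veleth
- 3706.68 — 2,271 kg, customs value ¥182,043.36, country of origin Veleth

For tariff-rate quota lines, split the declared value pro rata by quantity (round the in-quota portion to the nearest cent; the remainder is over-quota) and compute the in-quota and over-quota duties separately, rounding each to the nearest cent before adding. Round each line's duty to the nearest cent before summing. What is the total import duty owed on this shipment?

Line 1 (8916.71, Drenania, 419 kg, ¥63,478.50):
Base rate for 8916.71 is 29.5%.
8916.71 has an FTA preferential rate, but origin Drenania is not Veleth; base rate stands.
Additional duty on 8916.71 from Drenania: +6.3%. Applied ad valorem rate: 29.5% + 6.3% = 35.8%.
Duty = ¥63,478.50 × 35.8% = ¥22,725.30.
Line 2 (4467.11, Veleth, 2,487 kg, ¥294,585.15):
Base rate for 4467.11 is 9%.
Origin Veleth qualifies under the Lorica–Veleth agreement and 4467.11 is covered: preferential rate 3% applies instead.
The additional-duty order on 4467.11 targets Drenania, not Veleth; it does not apply.
Duty = ¥294,585.15 × 3% = ¥8,837.55.
Line 3 (3706.68, Veleth, 2,271 kg, ¥182,043.36):
Code 3706.68 is under a tariff-rate quota (threshold 1,734 kg). In-quota: 1,734 kg at 4.5%; over-quota: 537 kg at 10%.
Pro-rata value split: in-quota = ¥182,043.36 × 1,734/2,271 = ¥138,997.44; over-quota = ¥182,043.36 − ¥138,997.44 = ¥43,045.92.
In-quota duty = ¥138,997.44 × 4.5% = ¥6,254.88. Over-quota duty = ¥43,045.92 × 10% = ¥4,304.59.
Line duty = ¥6,254.88 + ¥4,304.59 = ¥10,559.47.
Total = ¥22,725.30 + ¥8,837.55 + ¥10,559.47 = ¥42,122.32.

¥42,122.32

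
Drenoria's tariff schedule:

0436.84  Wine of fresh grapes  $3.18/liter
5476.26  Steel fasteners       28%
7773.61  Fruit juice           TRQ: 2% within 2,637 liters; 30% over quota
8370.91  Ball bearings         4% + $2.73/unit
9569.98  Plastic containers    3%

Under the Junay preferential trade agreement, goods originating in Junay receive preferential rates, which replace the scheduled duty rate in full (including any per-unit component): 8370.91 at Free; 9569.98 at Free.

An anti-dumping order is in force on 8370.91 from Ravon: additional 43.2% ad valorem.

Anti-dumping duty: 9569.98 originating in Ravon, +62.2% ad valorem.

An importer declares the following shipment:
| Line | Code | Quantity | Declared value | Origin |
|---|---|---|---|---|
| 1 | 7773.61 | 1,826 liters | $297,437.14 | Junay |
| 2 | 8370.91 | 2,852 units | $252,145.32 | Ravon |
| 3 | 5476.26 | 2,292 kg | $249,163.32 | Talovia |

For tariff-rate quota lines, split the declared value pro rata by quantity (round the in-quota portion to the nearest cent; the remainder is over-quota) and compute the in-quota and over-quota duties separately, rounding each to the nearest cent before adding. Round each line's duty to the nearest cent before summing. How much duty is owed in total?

$202,513.02

Line 1 (7773.61, Junay, 1,826 liters, $297,437.14):
Code 7773.61 is under a tariff-rate quota (threshold 2,637 liters). Quantity 1,826 liters is within the quota, so the in-quota rate 2% applies to the full value.
Duty = $297,437.14 × 2% = $5,948.74.
Line 2 (8370.91, Ravon, 2,852 units, $252,145.32):
Base rate for 8370.91 is 4% + $2.73/unit.
8370.91 has an FTA preferential rate, but origin Ravon is not Junay; base rate stands.
Additional duty on 8370.91 from Ravon: +43.2%. Applied ad valorem rate: 4% + 43.2% = 47.2%.
Duty = $252,145.32 × 47.2% + 2,852 × $2.73 = $126,798.55.
Line 3 (5476.26, Talovia, 2,292 kg, $249,163.32):
Base rate for 5476.26 is 28%.
Duty = $249,163.32 × 28% = $69,765.73.
Total = $5,948.74 + $126,798.55 + $69,765.73 = $202,513.02.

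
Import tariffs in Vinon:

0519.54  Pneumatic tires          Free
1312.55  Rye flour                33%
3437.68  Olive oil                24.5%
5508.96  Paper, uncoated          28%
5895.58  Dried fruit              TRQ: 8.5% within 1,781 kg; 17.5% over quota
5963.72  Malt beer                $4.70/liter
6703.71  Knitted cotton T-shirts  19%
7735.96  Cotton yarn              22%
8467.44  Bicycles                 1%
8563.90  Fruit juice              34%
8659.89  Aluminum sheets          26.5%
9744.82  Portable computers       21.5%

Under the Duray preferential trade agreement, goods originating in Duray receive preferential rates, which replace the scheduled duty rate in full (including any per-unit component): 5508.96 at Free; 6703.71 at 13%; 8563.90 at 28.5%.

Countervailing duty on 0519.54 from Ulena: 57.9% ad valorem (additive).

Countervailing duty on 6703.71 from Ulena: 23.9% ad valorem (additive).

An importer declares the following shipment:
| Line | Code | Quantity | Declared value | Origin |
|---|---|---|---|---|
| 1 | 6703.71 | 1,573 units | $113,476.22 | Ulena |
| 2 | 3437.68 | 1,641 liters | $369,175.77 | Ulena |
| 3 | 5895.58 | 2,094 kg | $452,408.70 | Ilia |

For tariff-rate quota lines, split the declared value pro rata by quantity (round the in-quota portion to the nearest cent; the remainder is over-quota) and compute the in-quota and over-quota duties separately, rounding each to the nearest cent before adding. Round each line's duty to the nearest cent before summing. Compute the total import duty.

$183,670.23

Line 1 (6703.71, Ulena, 1,573 units, $113,476.22):
Base rate for 6703.71 is 19%.
6703.71 has an FTA preferential rate, but origin Ulena is not Duray; base rate stands.
Additional duty on 6703.71 from Ulena: +23.9%. Applied ad valorem rate: 19% + 23.9% = 42.9%.
Duty = $113,476.22 × 42.9% = $48,681.30.
Line 2 (3437.68, Ulena, 1,641 liters, $369,175.77):
Base rate for 3437.68 is 24.5%.
Duty = $369,175.77 × 24.5% = $90,448.06.
Line 3 (5895.58, Ilia, 2,094 kg, $452,408.70):
Code 5895.58 is under a tariff-rate quota (threshold 1,781 kg). In-quota: 1,781 kg at 8.5%; over-quota: 313 kg at 17.5%.
Pro-rata value split: in-quota = $452,408.70 × 1,781/2,094 = $384,785.05; over-quota = $452,408.70 − $384,785.05 = $67,623.65.
In-quota duty = $384,785.05 × 8.5% = $32,706.73. Over-quota duty = $67,623.65 × 17.5% = $11,834.14.
Line duty = $32,706.73 + $11,834.14 = $44,540.87.
Total = $48,681.30 + $90,448.06 + $44,540.87 = $183,670.23.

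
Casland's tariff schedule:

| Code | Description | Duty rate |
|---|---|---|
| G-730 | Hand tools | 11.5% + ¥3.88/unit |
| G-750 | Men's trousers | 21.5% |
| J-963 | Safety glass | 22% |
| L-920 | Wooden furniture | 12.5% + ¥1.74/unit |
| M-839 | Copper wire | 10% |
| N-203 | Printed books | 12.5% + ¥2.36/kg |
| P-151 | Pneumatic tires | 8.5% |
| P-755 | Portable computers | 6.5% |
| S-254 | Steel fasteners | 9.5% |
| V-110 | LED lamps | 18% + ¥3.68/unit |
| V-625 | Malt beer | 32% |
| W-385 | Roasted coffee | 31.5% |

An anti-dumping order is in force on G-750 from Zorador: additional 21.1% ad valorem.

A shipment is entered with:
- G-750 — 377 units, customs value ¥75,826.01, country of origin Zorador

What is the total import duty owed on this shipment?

Line 1 (G-750, Zorador, 377 units, ¥75,826.01):
Base rate for G-750 is 21.5%.
Additional duty on G-750 from Zorador: +21.1%. Applied ad valorem rate: 21.5% + 21.1% = 42.6%.
Duty = ¥75,826.01 × 42.6% = ¥32,301.88.

¥32,301.88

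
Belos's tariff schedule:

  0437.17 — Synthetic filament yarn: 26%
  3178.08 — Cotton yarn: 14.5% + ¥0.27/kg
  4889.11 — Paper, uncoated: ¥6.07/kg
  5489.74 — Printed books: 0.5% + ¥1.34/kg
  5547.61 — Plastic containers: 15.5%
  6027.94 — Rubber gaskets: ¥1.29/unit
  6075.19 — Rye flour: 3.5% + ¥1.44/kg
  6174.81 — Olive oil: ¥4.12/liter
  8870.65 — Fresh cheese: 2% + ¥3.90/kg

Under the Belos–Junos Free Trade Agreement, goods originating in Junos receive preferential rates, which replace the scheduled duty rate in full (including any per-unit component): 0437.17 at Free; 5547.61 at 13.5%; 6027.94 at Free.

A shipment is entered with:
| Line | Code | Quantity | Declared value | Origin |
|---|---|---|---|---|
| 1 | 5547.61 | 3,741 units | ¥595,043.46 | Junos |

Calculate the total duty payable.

¥80,330.87

Line 1 (5547.61, Junos, 3,741 units, ¥595,043.46):
Base rate for 5547.61 is 15.5%.
Origin Junos qualifies under the Belos–Junos agreement and 5547.61 is covered: preferential rate 13.5% applies instead.
Duty = ¥595,043.46 × 13.5% = ¥80,330.87.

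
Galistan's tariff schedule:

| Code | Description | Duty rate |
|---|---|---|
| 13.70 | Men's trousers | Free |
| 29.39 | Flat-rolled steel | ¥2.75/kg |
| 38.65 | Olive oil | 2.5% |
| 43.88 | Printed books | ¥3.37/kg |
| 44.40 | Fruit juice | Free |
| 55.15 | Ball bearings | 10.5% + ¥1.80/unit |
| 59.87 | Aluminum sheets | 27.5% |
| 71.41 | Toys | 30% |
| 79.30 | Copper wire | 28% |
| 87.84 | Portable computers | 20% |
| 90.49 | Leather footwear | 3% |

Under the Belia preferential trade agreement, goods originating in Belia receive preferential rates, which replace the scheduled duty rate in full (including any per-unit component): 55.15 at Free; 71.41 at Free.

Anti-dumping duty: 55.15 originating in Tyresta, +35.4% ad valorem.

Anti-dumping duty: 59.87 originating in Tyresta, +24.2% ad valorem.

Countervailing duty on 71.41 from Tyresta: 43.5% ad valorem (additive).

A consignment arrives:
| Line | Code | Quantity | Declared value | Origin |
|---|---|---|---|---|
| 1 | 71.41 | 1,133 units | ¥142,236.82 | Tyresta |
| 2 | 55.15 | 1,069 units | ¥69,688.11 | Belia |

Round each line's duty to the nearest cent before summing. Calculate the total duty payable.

Line 1 (71.41, Tyresta, 1,133 units, ¥142,236.82):
Base rate for 71.41 is 30%.
71.41 has an FTA preferential rate, but origin Tyresta is not Belia; base rate stands.
Additional duty on 71.41 from Tyresta: +43.5%. Applied ad valorem rate: 30% + 43.5% = 73.5%.
Duty = ¥142,236.82 × 73.5% = ¥104,544.06.
Line 2 (55.15, Belia, 1,069 units, ¥69,688.11):
Base rate for 55.15 is 10.5% + ¥1.80/unit.
Origin Belia qualifies under the Galistan–Belia agreement and 55.15 is covered: preferential rate Free applies instead.
The additional-duty order on 55.15 targets Tyresta, not Belia; it does not apply.
Duty = ¥69,688.11 × 0% = ¥0.00.
Total = ¥104,544.06 + ¥0.00 = ¥104,544.06.

¥104,544.06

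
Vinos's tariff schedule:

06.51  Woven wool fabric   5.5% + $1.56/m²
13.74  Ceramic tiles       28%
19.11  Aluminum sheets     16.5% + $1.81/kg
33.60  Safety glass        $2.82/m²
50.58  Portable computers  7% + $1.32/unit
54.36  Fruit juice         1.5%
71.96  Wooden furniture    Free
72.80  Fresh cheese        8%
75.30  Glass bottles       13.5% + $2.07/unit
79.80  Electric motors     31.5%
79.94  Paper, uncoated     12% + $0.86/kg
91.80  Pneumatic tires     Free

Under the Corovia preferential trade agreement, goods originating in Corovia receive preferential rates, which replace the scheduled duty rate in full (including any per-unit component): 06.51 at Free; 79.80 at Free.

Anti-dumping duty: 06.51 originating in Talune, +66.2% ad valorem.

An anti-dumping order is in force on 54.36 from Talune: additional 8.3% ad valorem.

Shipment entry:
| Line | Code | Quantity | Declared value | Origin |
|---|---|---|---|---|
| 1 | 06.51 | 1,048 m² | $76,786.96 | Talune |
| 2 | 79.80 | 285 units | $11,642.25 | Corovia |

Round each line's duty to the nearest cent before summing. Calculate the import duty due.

$56,691.13

Line 1 (06.51, Talune, 1,048 m², $76,786.96):
Base rate for 06.51 is 5.5% + $1.56/m².
06.51 has an FTA preferential rate, but origin Talune is not Corovia; base rate stands.
Additional duty on 06.51 from Talune: +66.2%. Applied ad valorem rate: 5.5% + 66.2% = 71.7%.
Duty = $76,786.96 × 71.7% + 1,048 × $1.56 = $56,691.13.
Line 2 (79.80, Corovia, 285 units, $11,642.25):
Base rate for 79.80 is 31.5%.
Origin Corovia qualifies under the Vinos–Corovia agreement and 79.80 is covered: preferential rate Free applies instead.
Duty = $11,642.25 × 0% = $0.00.
Total = $56,691.13 + $0.00 = $56,691.13.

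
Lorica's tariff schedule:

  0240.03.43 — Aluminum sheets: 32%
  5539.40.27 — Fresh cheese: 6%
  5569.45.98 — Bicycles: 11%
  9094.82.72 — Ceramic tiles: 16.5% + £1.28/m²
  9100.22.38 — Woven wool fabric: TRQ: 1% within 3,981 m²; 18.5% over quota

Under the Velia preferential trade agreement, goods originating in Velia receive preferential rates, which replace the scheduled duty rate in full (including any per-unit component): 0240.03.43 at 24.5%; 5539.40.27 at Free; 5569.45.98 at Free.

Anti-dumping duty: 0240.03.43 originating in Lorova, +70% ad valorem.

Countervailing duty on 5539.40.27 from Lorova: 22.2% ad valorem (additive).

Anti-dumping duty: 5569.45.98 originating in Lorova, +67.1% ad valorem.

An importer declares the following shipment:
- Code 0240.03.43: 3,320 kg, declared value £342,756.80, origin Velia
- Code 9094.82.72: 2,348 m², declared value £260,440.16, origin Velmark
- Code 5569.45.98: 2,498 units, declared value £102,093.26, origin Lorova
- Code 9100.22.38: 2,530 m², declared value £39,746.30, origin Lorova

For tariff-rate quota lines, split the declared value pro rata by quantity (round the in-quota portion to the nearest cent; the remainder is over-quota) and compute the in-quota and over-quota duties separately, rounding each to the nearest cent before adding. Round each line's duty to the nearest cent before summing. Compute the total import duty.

Line 1 (0240.03.43, Velia, 3,320 kg, £342,756.80):
Base rate for 0240.03.43 is 32%.
Origin Velia qualifies under the Lorica–Velia agreement and 0240.03.43 is covered: preferential rate 24.5% applies instead.
The additional-duty order on 0240.03.43 targets Lorova, not Velia; it does not apply.
Duty = £342,756.80 × 24.5% = £83,975.42.
Line 2 (9094.82.72, Velmark, 2,348 m², £260,440.16):
Base rate for 9094.82.72 is 16.5% + £1.28/m².
Duty = £260,440.16 × 16.5% + 2,348 × £1.28 = £45,978.07.
Line 3 (5569.45.98, Lorova, 2,498 units, £102,093.26):
Base rate for 5569.45.98 is 11%.
5569.45.98 has an FTA preferential rate, but origin Lorova is not Velia; base rate stands.
Additional duty on 5569.45.98 from Lorova: +67.1%. Applied ad valorem rate: 11% + 67.1% = 78.1%.
Duty = £102,093.26 × 78.1% = £79,734.84.
Line 4 (9100.22.38, Lorova, 2,530 m², £39,746.30):
Code 9100.22.38 is under a tariff-rate quota (threshold 3,981 m²). Quantity 2,530 m² is within the quota, so the in-quota rate 1% applies to the full value.
Duty = £39,746.30 × 1% = £397.46.
Total = £83,975.42 + £45,978.07 + £79,734.84 + £397.46 = £210,085.79.

£210,085.79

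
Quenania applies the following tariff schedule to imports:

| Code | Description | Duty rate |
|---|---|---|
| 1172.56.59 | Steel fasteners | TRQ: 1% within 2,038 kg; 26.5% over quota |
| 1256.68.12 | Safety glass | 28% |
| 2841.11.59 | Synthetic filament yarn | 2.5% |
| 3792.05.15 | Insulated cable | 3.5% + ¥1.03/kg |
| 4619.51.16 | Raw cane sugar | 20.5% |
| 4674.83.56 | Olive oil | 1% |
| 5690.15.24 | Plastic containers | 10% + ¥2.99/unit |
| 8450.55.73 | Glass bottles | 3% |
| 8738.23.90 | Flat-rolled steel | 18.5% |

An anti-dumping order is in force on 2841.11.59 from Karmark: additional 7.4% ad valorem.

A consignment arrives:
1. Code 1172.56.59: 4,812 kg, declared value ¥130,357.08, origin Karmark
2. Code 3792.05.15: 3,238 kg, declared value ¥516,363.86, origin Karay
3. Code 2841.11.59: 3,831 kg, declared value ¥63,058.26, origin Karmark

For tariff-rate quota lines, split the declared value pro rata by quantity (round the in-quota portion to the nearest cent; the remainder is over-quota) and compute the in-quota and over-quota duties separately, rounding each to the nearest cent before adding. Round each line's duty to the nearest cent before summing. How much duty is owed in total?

Line 1 (1172.56.59, Karmark, 4,812 kg, ¥130,357.08):
Code 1172.56.59 is under a tariff-rate quota (threshold 2,038 kg). In-quota: 2,038 kg at 1%; over-quota: 2,774 kg at 26.5%.
Pro-rata value split: in-quota = ¥130,357.08 × 2,038/4,812 = ¥55,209.42; over-quota = ¥130,357.08 − ¥55,209.42 = ¥75,147.66.
In-quota duty = ¥55,209.42 × 1% = ¥552.09. Over-quota duty = ¥75,147.66 × 26.5% = ¥19,914.13.
Line duty = ¥552.09 + ¥19,914.13 = ¥20,466.22.
Line 2 (3792.05.15, Karay, 3,238 kg, ¥516,363.86):
Base rate for 3792.05.15 is 3.5% + ¥1.03/kg.
Duty = ¥516,363.86 × 3.5% + 3,238 × ¥1.03 = ¥21,407.88.
Line 3 (2841.11.59, Karmark, 3,831 kg, ¥63,058.26):
Base rate for 2841.11.59 is 2.5%.
Additional duty on 2841.11.59 from Karmark: +7.4%. Applied ad valorem rate: 2.5% + 7.4% = 9.9%.
Duty = ¥63,058.26 × 9.9% = ¥6,242.77.
Total = ¥20,466.22 + ¥21,407.88 + ¥6,242.77 = ¥48,116.87.

¥48,116.87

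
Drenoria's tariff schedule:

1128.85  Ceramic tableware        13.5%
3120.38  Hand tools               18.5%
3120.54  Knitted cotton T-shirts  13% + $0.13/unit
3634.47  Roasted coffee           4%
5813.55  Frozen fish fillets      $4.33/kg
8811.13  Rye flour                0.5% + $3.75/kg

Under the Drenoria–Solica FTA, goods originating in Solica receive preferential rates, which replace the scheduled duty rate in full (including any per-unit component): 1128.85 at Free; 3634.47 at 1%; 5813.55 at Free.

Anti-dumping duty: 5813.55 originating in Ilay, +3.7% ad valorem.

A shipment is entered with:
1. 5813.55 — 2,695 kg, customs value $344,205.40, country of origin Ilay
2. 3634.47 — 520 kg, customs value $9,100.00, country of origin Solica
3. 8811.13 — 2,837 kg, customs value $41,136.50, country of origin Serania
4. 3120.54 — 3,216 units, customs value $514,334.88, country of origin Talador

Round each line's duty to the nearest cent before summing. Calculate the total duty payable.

$102,621.99

Line 1 (5813.55, Ilay, 2,695 kg, $344,205.40):
Base rate for 5813.55 is $4.33/kg.
5813.55 has an FTA preferential rate, but origin Ilay is not Solica; base rate stands.
Additional duty on 5813.55 from Ilay: +3.7% ad valorem. Applied ad valorem rate = 3.7%.
Duty = $344,205.40 × 3.7% + 2,695 × $4.33 = $24,404.95.
Line 2 (3634.47, Solica, 520 kg, $9,100.00):
Base rate for 3634.47 is 4%.
Origin Solica qualifies under the Drenoria–Solica agreement and 3634.47 is covered: preferential rate 1% applies instead.
Duty = $9,100.00 × 1% = $91.00.
Line 3 (8811.13, Serania, 2,837 kg, $41,136.50):
Base rate for 8811.13 is 0.5% + $3.75/kg.
Duty = $41,136.50 × 0.5% + 2,837 × $3.75 = $10,844.43.
Line 4 (3120.54, Talador, 3,216 units, $514,334.88):
Base rate for 3120.54 is 13% + $0.13/unit.
Duty = $514,334.88 × 13% + 3,216 × $0.13 = $67,281.61.
Total = $24,404.95 + $91.00 + $10,844.43 + $67,281.61 = $102,621.99.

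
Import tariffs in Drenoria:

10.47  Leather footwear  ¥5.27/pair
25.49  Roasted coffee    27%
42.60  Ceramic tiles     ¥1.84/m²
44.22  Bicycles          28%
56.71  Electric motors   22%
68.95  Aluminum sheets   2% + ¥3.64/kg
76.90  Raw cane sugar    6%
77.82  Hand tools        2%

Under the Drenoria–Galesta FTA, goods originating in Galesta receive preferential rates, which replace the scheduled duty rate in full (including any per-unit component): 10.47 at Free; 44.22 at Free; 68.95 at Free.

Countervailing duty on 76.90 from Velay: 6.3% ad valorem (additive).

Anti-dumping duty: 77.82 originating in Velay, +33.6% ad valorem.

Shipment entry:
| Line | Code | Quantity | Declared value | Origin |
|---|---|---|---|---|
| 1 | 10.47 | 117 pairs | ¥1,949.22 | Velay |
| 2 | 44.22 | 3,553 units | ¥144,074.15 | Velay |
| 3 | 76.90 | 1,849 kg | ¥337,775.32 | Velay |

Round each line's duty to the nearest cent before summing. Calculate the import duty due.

Line 1 (10.47, Velay, 117 pairs, ¥1,949.22):
Base rate for 10.47 is ¥5.27/pair.
10.47 has an FTA preferential rate, but origin Velay is not Galesta; base rate stands.
Duty = 117 × ¥5.27 = ¥616.59.
Line 2 (44.22, Velay, 3,553 units, ¥144,074.15):
Base rate for 44.22 is 28%.
44.22 has an FTA preferential rate, but origin Velay is not Galesta; base rate stands.
Duty = ¥144,074.15 × 28% = ¥40,340.76.
Line 3 (76.90, Velay, 1,849 kg, ¥337,775.32):
Base rate for 76.90 is 6%.
Additional duty on 76.90 from Velay: +6.3%. Applied ad valorem rate: 6% + 6.3% = 12.3%.
Duty = ¥337,775.32 × 12.3% = ¥41,546.36.
Total = ¥616.59 + ¥40,340.76 + ¥41,546.36 = ¥82,503.71.

¥82,503.71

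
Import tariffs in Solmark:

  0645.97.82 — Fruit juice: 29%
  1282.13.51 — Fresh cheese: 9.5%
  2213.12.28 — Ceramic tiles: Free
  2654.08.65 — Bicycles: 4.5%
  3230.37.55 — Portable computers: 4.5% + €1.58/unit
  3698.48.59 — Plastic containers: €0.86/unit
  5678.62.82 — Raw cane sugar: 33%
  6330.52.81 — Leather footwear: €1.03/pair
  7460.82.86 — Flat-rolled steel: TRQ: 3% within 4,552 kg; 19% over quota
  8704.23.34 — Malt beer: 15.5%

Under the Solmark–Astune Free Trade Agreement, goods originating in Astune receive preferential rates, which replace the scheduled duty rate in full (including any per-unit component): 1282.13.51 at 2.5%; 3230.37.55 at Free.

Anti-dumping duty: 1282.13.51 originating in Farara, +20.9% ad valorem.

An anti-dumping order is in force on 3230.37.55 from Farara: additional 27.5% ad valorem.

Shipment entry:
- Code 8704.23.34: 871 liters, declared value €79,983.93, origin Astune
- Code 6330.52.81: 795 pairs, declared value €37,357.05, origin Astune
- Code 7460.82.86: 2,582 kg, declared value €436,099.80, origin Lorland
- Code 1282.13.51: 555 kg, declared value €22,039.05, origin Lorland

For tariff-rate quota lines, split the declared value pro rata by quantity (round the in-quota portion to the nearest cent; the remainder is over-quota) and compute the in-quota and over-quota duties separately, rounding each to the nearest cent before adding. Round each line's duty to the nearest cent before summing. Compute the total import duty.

€28,393.06

Line 1 (8704.23.34, Astune, 871 liters, €79,983.93):
Base rate for 8704.23.34 is 15.5%.
Origin Astune is the FTA partner but 8704.23.34 is not on the preference list; base rate stands.
Duty = €79,983.93 × 15.5% = €12,397.51.
Line 2 (6330.52.81, Astune, 795 pairs, €37,357.05):
Base rate for 6330.52.81 is €1.03/pair.
Origin Astune is the FTA partner but 6330.52.81 is not on the preference list; base rate stands.
Duty = 795 × €1.03 = €818.85.
Line 3 (7460.82.86, Lorland, 2,582 kg, €436,099.80):
Code 7460.82.86 is under a tariff-rate quota (threshold 4,552 kg). Quantity 2,582 kg is within the quota, so the in-quota rate 3% applies to the full value.
Duty = €436,099.80 × 3% = €13,082.99.
Line 4 (1282.13.51, Lorland, 555 kg, €22,039.05):
Base rate for 1282.13.51 is 9.5%.
1282.13.51 has an FTA preferential rate, but origin Lorland is not Astune; base rate stands.
The additional-duty order on 1282.13.51 targets Farara, not Lorland; it does not apply.
Duty = €22,039.05 × 9.5% = €2,093.71.
Total = €12,397.51 + €818.85 + €13,082.99 + €2,093.71 = €28,393.06.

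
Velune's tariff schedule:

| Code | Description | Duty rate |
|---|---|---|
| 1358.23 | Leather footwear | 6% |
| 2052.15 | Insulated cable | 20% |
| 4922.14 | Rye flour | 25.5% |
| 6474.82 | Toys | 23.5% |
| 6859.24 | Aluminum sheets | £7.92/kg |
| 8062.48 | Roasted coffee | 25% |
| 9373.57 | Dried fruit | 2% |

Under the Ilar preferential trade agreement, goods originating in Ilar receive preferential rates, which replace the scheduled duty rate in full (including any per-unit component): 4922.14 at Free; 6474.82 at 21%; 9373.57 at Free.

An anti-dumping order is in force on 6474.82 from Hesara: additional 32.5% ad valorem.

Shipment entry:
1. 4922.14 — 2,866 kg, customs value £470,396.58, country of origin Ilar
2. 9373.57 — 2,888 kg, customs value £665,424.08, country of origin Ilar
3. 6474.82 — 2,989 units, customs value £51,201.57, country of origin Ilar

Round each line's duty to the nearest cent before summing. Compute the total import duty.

£10,752.33

Line 1 (4922.14, Ilar, 2,866 kg, £470,396.58):
Base rate for 4922.14 is 25.5%.
Origin Ilar qualifies under the Velune–Ilar agreement and 4922.14 is covered: preferential rate Free applies instead.
Duty = £470,396.58 × 0% = £0.00.
Line 2 (9373.57, Ilar, 2,888 kg, £665,424.08):
Base rate for 9373.57 is 2%.
Origin Ilar qualifies under the Velune–Ilar agreement and 9373.57 is covered: preferential rate Free applies instead.
Duty = £665,424.08 × 0% = £0.00.
Line 3 (6474.82, Ilar, 2,989 units, £51,201.57):
Base rate for 6474.82 is 23.5%.
Origin Ilar qualifies under the Velune–Ilar agreement and 6474.82 is covered: preferential rate 21% applies instead.
The additional-duty order on 6474.82 targets Hesara, not Ilar; it does not apply.
Duty = £51,201.57 × 21% = £10,752.33.
Total = £0.00 + £0.00 + £10,752.33 = £10,752.33.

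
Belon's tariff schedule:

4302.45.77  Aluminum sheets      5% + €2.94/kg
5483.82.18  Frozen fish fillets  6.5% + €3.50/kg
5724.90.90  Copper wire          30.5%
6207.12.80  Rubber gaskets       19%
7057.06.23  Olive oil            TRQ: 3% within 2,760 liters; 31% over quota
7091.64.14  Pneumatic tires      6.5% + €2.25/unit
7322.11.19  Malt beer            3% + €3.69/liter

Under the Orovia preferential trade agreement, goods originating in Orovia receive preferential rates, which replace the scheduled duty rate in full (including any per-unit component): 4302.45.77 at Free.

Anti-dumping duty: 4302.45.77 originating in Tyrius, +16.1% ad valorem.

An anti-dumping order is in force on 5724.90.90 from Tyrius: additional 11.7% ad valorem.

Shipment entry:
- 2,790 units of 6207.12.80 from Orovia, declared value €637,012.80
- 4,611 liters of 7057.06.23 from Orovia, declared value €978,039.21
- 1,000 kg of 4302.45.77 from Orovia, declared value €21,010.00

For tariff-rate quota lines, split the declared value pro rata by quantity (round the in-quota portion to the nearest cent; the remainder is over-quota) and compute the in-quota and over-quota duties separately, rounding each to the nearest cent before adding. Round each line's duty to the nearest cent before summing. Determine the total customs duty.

€260,305.98

Line 1 (6207.12.80, Orovia, 2,790 units, €637,012.80):
Base rate for 6207.12.80 is 19%.
Origin Orovia is the FTA partner but 6207.12.80 is not on the preference list; base rate stands.
Duty = €637,012.80 × 19% = €121,032.43.
Line 2 (7057.06.23, Orovia, 4,611 liters, €978,039.21):
Code 7057.06.23 is under a tariff-rate quota (threshold 2,760 liters). In-quota: 2,760 liters at 3%; over-quota: 1,851 liters at 31%.
Pro-rata value split: in-quota = €978,039.21 × 2,760/4,611 = €585,423.60; over-quota = €978,039.21 − €585,423.60 = €392,615.61.
In-quota duty = €585,423.60 × 3% = €17,562.71. Over-quota duty = €392,615.61 × 31% = €121,710.84.
Line duty = €17,562.71 + €121,710.84 = €139,273.55.
Line 3 (4302.45.77, Orovia, 1,000 kg, €21,010.00):
Base rate for 4302.45.77 is 5% + €2.94/kg.
Origin Orovia qualifies under the Belon–Orovia agreement and 4302.45.77 is covered: preferential rate Free applies instead.
The additional-duty order on 4302.45.77 targets Tyrius, not Orovia; it does not apply.
Duty = €21,010.00 × 0% = €0.00.
Total = €121,032.43 + €139,273.55 + €0.00 = €260,305.98.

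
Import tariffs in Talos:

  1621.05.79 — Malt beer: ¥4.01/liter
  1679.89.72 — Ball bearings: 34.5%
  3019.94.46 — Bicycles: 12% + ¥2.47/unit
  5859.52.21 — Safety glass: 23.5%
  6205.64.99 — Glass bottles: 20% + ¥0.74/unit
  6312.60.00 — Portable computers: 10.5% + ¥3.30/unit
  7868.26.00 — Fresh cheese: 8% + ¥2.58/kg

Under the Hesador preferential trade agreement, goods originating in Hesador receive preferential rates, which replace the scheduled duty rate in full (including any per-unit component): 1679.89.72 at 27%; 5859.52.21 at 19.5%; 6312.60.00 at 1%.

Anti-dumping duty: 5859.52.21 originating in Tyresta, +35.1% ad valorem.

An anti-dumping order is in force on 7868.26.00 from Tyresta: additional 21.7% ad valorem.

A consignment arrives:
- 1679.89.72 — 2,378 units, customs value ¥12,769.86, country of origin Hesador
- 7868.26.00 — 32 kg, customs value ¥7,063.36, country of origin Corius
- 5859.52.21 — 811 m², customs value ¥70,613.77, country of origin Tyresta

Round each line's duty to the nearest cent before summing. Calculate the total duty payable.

¥45,475.16

Line 1 (1679.89.72, Hesador, 2,378 units, ¥12,769.86):
Base rate for 1679.89.72 is 34.5%.
Origin Hesador qualifies under the Talos–Hesador agreement and 1679.89.72 is covered: preferential rate 27% applies instead.
Duty = ¥12,769.86 × 27% = ¥3,447.86.
Line 2 (7868.26.00, Corius, 32 kg, ¥7,063.36):
Base rate for 7868.26.00 is 8% + ¥2.58/kg.
The additional-duty order on 7868.26.00 targets Tyresta, not Corius; it does not apply.
Duty = ¥7,063.36 × 8% + 32 × ¥2.58 = ¥647.63.
Line 3 (5859.52.21, Tyresta, 811 m², ¥70,613.77):
Base rate for 5859.52.21 is 23.5%.
5859.52.21 has an FTA preferential rate, but origin Tyresta is not Hesador; base rate stands.
Additional duty on 5859.52.21 from Tyresta: +35.1%. Applied ad valorem rate: 23.5% + 35.1% = 58.6%.
Duty = ¥70,613.77 × 58.6% = ¥41,379.67.
Total = ¥3,447.86 + ¥647.63 + ¥41,379.67 = ¥45,475.16.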